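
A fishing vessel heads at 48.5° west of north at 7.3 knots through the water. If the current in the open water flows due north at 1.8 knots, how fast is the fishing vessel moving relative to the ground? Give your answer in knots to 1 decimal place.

8.6 knots

Taking east as x and north as y: velocity relative to the water = (-5.467, 4.837) knots; the water relative to ground = (0.000, 1.800) knots.
Velocity relative to ground = (-5.467, 4.837) + (0.000, 1.800) = (-5.467, 6.637) knots.
Speed = |(-5.467, 6.637)| = 8.599 knots.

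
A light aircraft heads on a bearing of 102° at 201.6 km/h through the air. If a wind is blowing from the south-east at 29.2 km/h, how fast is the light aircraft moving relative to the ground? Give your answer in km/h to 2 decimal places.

177.82 km/h

Taking east as x and north as y: velocity relative to the air = (197.195, -41.915) km/h; the air relative to ground = (-20.648, 20.648) km/h.
Velocity relative to ground = (197.195, -41.915) + (-20.648, 20.648) = (176.547, -21.267) km/h.
Speed = |(176.547, -21.267)| = 177.823 km/h.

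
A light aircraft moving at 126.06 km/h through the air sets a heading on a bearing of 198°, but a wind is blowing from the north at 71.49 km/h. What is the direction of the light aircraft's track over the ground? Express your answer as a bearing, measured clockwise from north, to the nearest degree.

192°

Taking east as x and north as y: velocity relative to the air = (-38.955, -119.890) km/h; the air relative to ground = (0.000, -71.490) km/h.
Velocity relative to ground = (-38.955, -119.890) + (0.000, -71.490) = (-38.955, -191.380) km/h.
Bearing = atan2(-38.95, -191.38) = 191.51° clockwise from north.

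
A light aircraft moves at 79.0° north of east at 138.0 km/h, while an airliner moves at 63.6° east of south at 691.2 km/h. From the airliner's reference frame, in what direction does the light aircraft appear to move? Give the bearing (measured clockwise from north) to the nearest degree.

307°

Taking east as x and north as y: light aircraft velocity = (26.332, 135.465) km/h; airliner velocity = (619.116, -307.332) km/h.
Velocity of light aircraft relative to airliner = (26.332, 135.465) − (619.116, -307.332) = (-592.784, 442.796) km/h.
Bearing = atan2(-592.78, 442.80) = 306.76° clockwise from north.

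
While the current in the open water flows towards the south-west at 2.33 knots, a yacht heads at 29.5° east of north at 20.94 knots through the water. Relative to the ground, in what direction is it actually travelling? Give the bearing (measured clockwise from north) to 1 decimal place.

Taking east as x and north as y: velocity relative to the water = (10.311, 18.225) knots; the water relative to ground = (-1.648, -1.648) knots.
Velocity relative to ground = (10.311, 18.225) + (-1.648, -1.648) = (8.664, 16.578) knots.
Bearing = atan2(8.66, 16.58) = 27.59° clockwise from north.

027.6°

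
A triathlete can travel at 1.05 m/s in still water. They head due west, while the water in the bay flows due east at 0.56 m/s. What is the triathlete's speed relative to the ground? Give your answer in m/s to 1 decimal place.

0.5 m/s

Taking east as x and north as y: velocity relative to the water = (-1.050, 0.000) m/s; the water relative to ground = (0.560, 0.000) m/s.
Velocity relative to ground = (-1.050, 0.000) + (0.560, 0.000) = (-0.490, 0.000) m/s.
Speed = |(-0.490, 0.000)| = 0.490 m/s.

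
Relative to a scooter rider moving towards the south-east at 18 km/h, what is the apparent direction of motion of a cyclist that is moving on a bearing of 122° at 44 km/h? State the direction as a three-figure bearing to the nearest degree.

113°

Taking east as x and north as y: cyclist velocity = (37.314, -23.316) km/h; scooter rider velocity = (12.728, -12.728) km/h.
Velocity of cyclist relative to scooter rider = (37.314, -23.316) − (12.728, -12.728) = (24.586, -10.589) km/h.
Bearing = atan2(24.59, -10.59) = 113.30° clockwise from north.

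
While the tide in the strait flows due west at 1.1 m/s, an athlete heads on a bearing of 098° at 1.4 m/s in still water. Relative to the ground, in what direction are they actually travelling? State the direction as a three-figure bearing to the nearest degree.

Taking east as x and north as y: velocity relative to the water = (1.386, -0.195) m/s; the water relative to ground = (-1.100, 0.000) m/s.
Velocity relative to ground = (1.386, -0.195) + (-1.100, 0.000) = (0.286, -0.195) m/s.
Bearing = atan2(0.29, -0.19) = 124.23° clockwise from north.

124°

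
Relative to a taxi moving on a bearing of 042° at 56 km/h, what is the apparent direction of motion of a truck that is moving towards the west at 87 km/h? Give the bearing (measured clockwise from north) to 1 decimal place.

251.5°

Taking east as x and north as y: truck velocity = (-87.000, 0.000) km/h; taxi velocity = (37.471, 41.616) km/h.
Velocity of truck relative to taxi = (-87.000, 0.000) − (37.471, 41.616) = (-124.471, -41.616) km/h.
Bearing = atan2(-124.47, -41.62) = 251.51° clockwise from north.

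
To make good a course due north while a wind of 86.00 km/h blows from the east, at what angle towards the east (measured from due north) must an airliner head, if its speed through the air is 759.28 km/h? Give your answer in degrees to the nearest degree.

The wind pushes perpendicular to the desired track; the heading must have a component into the wind equal to 86.00 km/h: 759.28 sin θ = 86.00.
sin θ = 0.1133, so θ = 6.504°.

7°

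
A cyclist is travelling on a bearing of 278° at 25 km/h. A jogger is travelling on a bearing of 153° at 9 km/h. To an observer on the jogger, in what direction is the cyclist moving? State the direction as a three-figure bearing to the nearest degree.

292°

Taking east as x and north as y: cyclist velocity = (-24.757, 3.479) km/h; jogger velocity = (4.086, -8.019) km/h.
Velocity of cyclist relative to jogger = (-24.757, 3.479) − (4.086, -8.019) = (-28.843, 11.498) km/h.
Bearing = atan2(-28.84, 11.50) = 291.74° clockwise from north.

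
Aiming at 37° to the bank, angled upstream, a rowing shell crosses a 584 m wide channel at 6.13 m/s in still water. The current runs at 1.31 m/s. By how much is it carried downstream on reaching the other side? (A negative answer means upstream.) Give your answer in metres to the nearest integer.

Perpendicular speed = 3.689 m/s; crossing time = 584 / 3.689 = 158.303 s.
Net downstream speed = -3.586 m/s.
Drift = -3.586 × 158.303 = -567.617 m (upstream).

-568 m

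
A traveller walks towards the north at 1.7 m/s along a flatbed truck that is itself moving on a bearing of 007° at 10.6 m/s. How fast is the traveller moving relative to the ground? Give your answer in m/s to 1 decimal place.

Taking east as x and north as y: flatbed truck velocity = (1.292, 10.521) m/s; traveller velocity relative to flatbed truck = (0.000, 1.700) m/s.
Velocity relative to ground = (1.292, 10.521) + (0.000, 1.700) = (1.292, 12.221) m/s.
Speed = |(1.292, 12.221)| = 12.289 m/s.

12.3 m/s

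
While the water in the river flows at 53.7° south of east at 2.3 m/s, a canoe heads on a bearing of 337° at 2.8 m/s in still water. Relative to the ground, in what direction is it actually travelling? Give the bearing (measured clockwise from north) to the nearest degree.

Taking east as x and north as y: velocity relative to the water = (-1.094, 2.577) m/s; the water relative to ground = (1.362, -1.854) m/s.
Velocity relative to ground = (-1.094, 2.577) + (1.362, -1.854) = (0.268, 0.724) m/s.
Bearing = atan2(0.27, 0.72) = 20.29° clockwise from north.

020°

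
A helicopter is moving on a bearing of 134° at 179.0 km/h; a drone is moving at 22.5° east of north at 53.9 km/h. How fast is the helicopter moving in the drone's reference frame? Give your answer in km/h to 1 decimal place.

205.0 km/h

Taking east as x and north as y: helicopter velocity = (128.762, -124.344) km/h; drone velocity = (20.627, 49.797) km/h.
Velocity of helicopter relative to drone = (128.762, -124.344) − (20.627, 49.797) = (108.135, -174.141) km/h.
Magnitude = |(108.135, -174.141)| = 204.984 km/h.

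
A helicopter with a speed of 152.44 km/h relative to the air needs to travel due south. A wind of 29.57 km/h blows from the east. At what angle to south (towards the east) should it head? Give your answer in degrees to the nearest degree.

11°

The wind pushes perpendicular to the desired track; the heading must have a component into the wind equal to 29.57 km/h: 152.44 sin θ = 29.57.
sin θ = 0.1940, so θ = 11.185°.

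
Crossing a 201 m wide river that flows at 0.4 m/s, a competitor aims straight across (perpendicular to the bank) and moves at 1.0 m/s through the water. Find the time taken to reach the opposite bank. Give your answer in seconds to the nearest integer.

201 s

The component of the competitor's velocity perpendicular to the bank is 1.0 m/s.
The flow acts along the bank and has no component across it.
Time = 201 / 1.000 = 201.000 s.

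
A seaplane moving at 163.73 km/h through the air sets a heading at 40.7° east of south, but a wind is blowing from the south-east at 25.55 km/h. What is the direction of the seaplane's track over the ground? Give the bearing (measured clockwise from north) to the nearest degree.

140°

Taking east as x and north as y: velocity relative to the air = (106.768, -124.129) km/h; the air relative to ground = (-18.067, 18.067) km/h.
Velocity relative to ground = (106.768, -124.129) + (-18.067, 18.067) = (88.701, -106.063) km/h.
Bearing = atan2(88.70, -106.06) = 140.09° clockwise from north.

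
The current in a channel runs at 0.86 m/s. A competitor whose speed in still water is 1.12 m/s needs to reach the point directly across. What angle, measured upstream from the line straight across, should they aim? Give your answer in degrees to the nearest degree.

50°

To cancel the current, the upstream component of the competitor's velocity must equal the flow: 1.12 sin θ = 0.86.
sin θ = 0.86 / 1.12 = 0.7679.
θ = arcsin(0.7679) = 50.162°.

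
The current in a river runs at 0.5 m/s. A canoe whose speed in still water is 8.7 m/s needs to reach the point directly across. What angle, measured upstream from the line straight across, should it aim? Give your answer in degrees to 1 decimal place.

To cancel the current, the upstream component of the canoe's velocity must equal the flow: 8.7 sin θ = 0.5.
sin θ = 0.5 / 8.7 = 0.0575.
θ = arcsin(0.0575) = 3.295°.

3.3°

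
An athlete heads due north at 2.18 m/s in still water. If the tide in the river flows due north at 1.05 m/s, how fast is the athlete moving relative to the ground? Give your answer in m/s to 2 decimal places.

Taking east as x and north as y: velocity relative to the water = (0.000, 2.180) m/s; the water relative to ground = (0.000, 1.050) m/s.
Velocity relative to ground = (0.000, 2.180) + (0.000, 1.050) = (0.000, 3.230) m/s.
Speed = |(0.000, 3.230)| = 3.230 m/s.

3.23 m/s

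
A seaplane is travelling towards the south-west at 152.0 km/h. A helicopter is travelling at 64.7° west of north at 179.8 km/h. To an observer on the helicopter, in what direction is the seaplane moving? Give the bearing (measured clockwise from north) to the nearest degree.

163°

Taking east as x and north as y: seaplane velocity = (-107.480, -107.480) km/h; helicopter velocity = (-162.554, 76.839) km/h.
Velocity of seaplane relative to helicopter = (-107.480, -107.480) − (-162.554, 76.839) = (55.074, -184.319) km/h.
Bearing = atan2(55.07, -184.32) = 163.36° clockwise from north.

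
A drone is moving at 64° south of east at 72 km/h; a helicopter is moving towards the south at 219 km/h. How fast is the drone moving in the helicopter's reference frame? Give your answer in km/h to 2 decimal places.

157.48 km/h

Taking east as x and north as y: drone velocity = (31.563, -64.713) km/h; helicopter velocity = (0.000, -219.000) km/h.
Velocity of drone relative to helicopter = (31.563, -64.713) − (0.000, -219.000) = (31.563, 154.287) km/h.
Magnitude = |(31.563, 154.287)| = 157.482 km/h.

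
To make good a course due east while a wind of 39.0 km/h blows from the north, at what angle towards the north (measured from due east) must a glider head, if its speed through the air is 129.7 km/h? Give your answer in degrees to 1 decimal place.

17.5°

The wind pushes perpendicular to the desired track; the heading must have a component into the wind equal to 39.0 km/h: 129.7 sin θ = 39.0.
sin θ = 0.3007, so θ = 17.499°.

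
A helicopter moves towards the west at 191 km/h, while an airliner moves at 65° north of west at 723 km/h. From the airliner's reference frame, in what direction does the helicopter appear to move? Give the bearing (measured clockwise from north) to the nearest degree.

170°

Taking east as x and north as y: helicopter velocity = (-191.000, 0.000) km/h; airliner velocity = (-305.553, 655.261) km/h.
Velocity of helicopter relative to airliner = (-191.000, 0.000) − (-305.553, 655.261) = (114.553, -655.261) km/h.
Bearing = atan2(114.55, -655.26) = 170.08° clockwise from north.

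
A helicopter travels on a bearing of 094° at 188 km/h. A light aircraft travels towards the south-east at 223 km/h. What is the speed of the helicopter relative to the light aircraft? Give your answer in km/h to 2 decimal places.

147.62 km/h

Taking east as x and north as y: helicopter velocity = (187.542, -13.114) km/h; light aircraft velocity = (157.685, -157.685) km/h.
Velocity of helicopter relative to light aircraft = (187.542, -13.114) − (157.685, -157.685) = (29.857, 144.571) km/h.
Magnitude = |(29.857, 144.571)| = 147.622 km/h.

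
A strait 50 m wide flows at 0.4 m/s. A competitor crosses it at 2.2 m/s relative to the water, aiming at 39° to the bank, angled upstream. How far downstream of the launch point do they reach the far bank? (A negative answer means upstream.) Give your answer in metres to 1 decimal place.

-47.3 m

Perpendicular speed = 1.385 m/s; crossing time = 50 / 1.385 = 36.114 s.
Net downstream speed = -1.310 m/s.
Drift = -1.310 × 36.114 = -47.299 m (upstream).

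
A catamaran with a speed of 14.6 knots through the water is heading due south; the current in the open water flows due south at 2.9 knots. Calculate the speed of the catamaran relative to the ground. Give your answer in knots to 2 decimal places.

Taking east as x and north as y: velocity relative to the water = (0.000, -14.600) knots; the water relative to ground = (0.000, -2.900) knots.
Velocity relative to ground = (0.000, -14.600) + (0.000, -2.900) = (0.000, -17.500) knots.
Speed = |(0.000, -17.500)| = 17.500 knots.

17.50 knots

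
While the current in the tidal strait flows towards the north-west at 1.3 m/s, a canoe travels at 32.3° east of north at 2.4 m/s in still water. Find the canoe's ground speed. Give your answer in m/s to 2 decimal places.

2.97 m/s

Taking east as x and north as y: velocity relative to the water = (1.282, 2.029) m/s; the water relative to ground = (-0.919, 0.919) m/s.
Velocity relative to ground = (1.282, 2.029) + (-0.919, 0.919) = (0.363, 2.948) m/s.
Speed = |(0.363, 2.948)| = 2.970 m/s.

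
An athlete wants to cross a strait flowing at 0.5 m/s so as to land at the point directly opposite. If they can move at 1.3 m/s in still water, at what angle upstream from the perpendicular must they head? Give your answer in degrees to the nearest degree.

23°

To cancel the current, the upstream component of the athlete's velocity must equal the flow: 1.3 sin θ = 0.5.
sin θ = 0.5 / 1.3 = 0.3846.
θ = arcsin(0.3846) = 22.620°.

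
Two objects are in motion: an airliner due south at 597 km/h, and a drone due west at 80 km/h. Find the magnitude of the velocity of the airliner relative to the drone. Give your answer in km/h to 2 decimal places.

Taking east as x and north as y: airliner velocity = (0.000, -597.000) km/h; drone velocity = (-80.000, 0.000) km/h.
Velocity of airliner relative to drone = (0.000, -597.000) − (-80.000, 0.000) = (80.000, -597.000) km/h.
Magnitude = |(80.000, -597.000)| = 602.336 km/h.

602.34 km/h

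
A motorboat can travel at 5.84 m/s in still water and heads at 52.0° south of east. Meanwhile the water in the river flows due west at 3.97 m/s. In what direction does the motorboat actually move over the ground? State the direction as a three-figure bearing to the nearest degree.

Taking east as x and north as y: velocity relative to the water = (3.595, -4.602) m/s; the water relative to ground = (-3.970, 0.000) m/s.
Velocity relative to ground = (3.595, -4.602) + (-3.970, 0.000) = (-0.375, -4.602) m/s.
Bearing = atan2(-0.37, -4.60) = 184.65° clockwise from north.

185°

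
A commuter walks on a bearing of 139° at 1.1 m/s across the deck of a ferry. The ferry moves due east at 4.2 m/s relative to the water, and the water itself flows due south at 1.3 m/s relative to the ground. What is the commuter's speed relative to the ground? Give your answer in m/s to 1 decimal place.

5.4 m/s

In east/north components (m/s): commuter relative to ferry = (0.722, -0.830); ferry relative to water = (4.200, 0.000); water relative to ground = (0.000, -1.300).
Sum = (4.922, -2.130) m/s.
Speed = |(4.922, -2.130)| = 5.363 m/s.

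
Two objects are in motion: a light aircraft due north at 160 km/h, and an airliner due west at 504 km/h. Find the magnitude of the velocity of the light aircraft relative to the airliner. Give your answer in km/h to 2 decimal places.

Taking east as x and north as y: light aircraft velocity = (0.000, 160.000) km/h; airliner velocity = (-504.000, 0.000) km/h.
Velocity of light aircraft relative to airliner = (0.000, 160.000) − (-504.000, 0.000) = (504.000, 160.000) km/h.
Magnitude = |(504.000, 160.000)| = 528.787 km/h.

528.79 km/h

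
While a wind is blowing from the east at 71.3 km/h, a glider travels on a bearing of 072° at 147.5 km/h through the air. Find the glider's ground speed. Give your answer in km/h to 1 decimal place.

Taking east as x and north as y: velocity relative to the air = (140.281, 45.580) km/h; the air relative to ground = (-71.300, 0.000) km/h.
Velocity relative to ground = (140.281, 45.580) + (-71.300, 0.000) = (68.981, 45.580) km/h.
Speed = |(68.981, 45.580)| = 82.679 km/h.

82.7 km/h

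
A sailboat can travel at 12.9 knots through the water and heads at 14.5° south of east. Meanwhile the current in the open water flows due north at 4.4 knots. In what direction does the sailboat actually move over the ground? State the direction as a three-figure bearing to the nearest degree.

Taking east as x and north as y: velocity relative to the water = (12.489, -3.230) knots; the water relative to ground = (0.000, 4.400) knots.
Velocity relative to ground = (12.489, -3.230) + (0.000, 4.400) = (12.489, 1.170) knots.
Bearing = atan2(12.49, 1.17) = 84.65° clockwise from north.

085°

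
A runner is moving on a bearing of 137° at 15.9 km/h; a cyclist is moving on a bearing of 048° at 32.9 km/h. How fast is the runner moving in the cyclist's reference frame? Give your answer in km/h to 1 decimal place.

36.3 km/h

Taking east as x and north as y: runner velocity = (10.844, -11.629) km/h; cyclist velocity = (24.449, 22.014) km/h.
Velocity of runner relative to cyclist = (10.844, -11.629) − (24.449, 22.014) = (-13.606, -33.643) km/h.
Magnitude = |(-13.606, -33.643)| = 36.290 km/h.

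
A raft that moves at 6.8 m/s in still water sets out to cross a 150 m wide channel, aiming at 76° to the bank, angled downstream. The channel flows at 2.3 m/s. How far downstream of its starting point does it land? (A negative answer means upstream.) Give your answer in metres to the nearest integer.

Perpendicular speed = 6.598 m/s; crossing time = 150 / 6.598 = 22.734 s.
Net downstream speed = 3.945 m/s.
Drift = 3.945 × 22.734 = 89.688 m (downstream).

90 m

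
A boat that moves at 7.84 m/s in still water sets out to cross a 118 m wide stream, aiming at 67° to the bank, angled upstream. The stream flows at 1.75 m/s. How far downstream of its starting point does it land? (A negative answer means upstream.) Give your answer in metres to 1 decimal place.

-21.5 m

Perpendicular speed = 7.217 m/s; crossing time = 118 / 7.217 = 16.351 s.
Net downstream speed = -1.313 m/s.
Drift = -1.313 × 16.351 = -21.474 m (upstream).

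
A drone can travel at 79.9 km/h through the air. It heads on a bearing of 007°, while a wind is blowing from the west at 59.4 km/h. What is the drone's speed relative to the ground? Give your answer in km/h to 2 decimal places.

105.21 km/h

Taking east as x and north as y: velocity relative to the air = (9.737, 79.304) km/h; the air relative to ground = (59.400, 0.000) km/h.
Velocity relative to ground = (9.737, 79.304) + (59.400, 0.000) = (69.137, 79.304) km/h.
Speed = |(69.137, 79.304)| = 105.210 km/h.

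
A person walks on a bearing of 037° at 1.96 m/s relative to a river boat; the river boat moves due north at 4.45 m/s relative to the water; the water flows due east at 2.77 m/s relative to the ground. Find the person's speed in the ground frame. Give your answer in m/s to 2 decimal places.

In east/north components (m/s): person relative to river boat = (1.180, 1.565); river boat relative to water = (0.000, 4.450); water relative to ground = (2.770, 0.000).
Sum = (3.950, 6.015) m/s.
Speed = |(3.950, 6.015)| = 7.196 m/s.

7.20 m/s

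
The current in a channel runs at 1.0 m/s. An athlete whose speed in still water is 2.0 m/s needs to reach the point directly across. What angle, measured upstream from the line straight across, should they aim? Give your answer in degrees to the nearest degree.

30°

To cancel the current, the upstream component of the athlete's velocity must equal the flow: 2.0 sin θ = 1.0.
sin θ = 1.0 / 2.0 = 0.5000.
θ = arcsin(0.5000) = 30.000°.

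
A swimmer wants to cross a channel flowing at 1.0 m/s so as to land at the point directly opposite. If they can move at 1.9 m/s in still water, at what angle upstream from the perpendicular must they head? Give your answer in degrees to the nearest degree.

32°

To cancel the current, the upstream component of the swimmer's velocity must equal the flow: 1.9 sin θ = 1.0.
sin θ = 1.0 / 1.9 = 0.5263.
θ = arcsin(0.5263) = 31.757°.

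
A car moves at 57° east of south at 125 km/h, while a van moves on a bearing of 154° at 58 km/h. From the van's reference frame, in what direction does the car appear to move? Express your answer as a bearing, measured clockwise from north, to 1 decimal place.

101.4°

Taking east as x and north as y: car velocity = (104.834, -68.080) km/h; van velocity = (25.426, -52.130) km/h.
Velocity of car relative to van = (104.834, -68.080) − (25.426, -52.130) = (79.408, -15.950) km/h.
Bearing = atan2(79.41, -15.95) = 101.36° clockwise from north.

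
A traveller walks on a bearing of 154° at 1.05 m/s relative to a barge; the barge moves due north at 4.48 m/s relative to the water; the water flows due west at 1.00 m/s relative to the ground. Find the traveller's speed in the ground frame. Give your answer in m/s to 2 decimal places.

3.58 m/s

In east/north components (m/s): traveller relative to barge = (0.460, -0.944); barge relative to water = (0.000, 4.480); water relative to ground = (-1.000, 0.000).
Sum = (-0.540, 3.536) m/s.
Speed = |(-0.540, 3.536)| = 3.577 m/s.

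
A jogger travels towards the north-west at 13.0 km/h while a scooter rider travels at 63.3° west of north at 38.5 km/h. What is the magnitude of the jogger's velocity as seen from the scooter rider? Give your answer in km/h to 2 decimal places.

Taking east as x and north as y: jogger velocity = (-9.192, 9.192) km/h; scooter rider velocity = (-34.395, 17.299) km/h.
Velocity of jogger relative to scooter rider = (-9.192, 9.192) − (-34.395, 17.299) = (25.202, -8.106) km/h.
Magnitude = |(25.202, -8.106)| = 26.474 km/h.

26.47 km/h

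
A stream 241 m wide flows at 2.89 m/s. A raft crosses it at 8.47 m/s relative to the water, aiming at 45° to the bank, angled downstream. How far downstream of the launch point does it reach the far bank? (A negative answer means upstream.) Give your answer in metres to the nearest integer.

357 m

Perpendicular speed = 5.989 m/s; crossing time = 241 / 5.989 = 40.239 s.
Net downstream speed = 8.879 m/s.
Drift = 8.879 × 40.239 = 357.291 m (downstream).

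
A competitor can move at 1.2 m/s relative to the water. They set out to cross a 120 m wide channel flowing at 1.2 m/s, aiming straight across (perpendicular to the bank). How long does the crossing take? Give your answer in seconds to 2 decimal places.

The component of the competitor's velocity perpendicular to the bank is 1.2 m/s.
The current is parallel to the bank, so it does not affect the crossing time.
Time = 120 / 1.200 = 100.000 s.

100.00 s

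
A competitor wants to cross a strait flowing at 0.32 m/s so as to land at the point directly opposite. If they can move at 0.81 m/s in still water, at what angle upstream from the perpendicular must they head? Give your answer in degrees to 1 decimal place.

To cancel the current, the upstream component of the competitor's velocity must equal the flow: 0.81 sin θ = 0.32.
sin θ = 0.32 / 0.81 = 0.3951.
θ = arcsin(0.3951) = 23.270°.

23.3°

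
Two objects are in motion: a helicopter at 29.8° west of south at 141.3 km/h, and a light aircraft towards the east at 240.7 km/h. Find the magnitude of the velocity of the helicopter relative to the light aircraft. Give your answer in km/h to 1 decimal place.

Taking east as x and north as y: helicopter velocity = (-70.222, -122.615) km/h; light aircraft velocity = (240.700, 0.000) km/h.
Velocity of helicopter relative to light aircraft = (-70.222, -122.615) − (240.700, 0.000) = (-310.922, -122.615) km/h.
Magnitude = |(-310.922, -122.615)| = 334.226 km/h.

334.2 km/h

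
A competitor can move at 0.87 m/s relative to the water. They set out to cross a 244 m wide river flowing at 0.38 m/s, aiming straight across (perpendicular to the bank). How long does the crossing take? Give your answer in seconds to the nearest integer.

The component of the competitor's velocity perpendicular to the bank is 0.87 m/s.
The flow acts along the bank and has no component across it.
Time = 244 / 0.870 = 280.460 s.

280 s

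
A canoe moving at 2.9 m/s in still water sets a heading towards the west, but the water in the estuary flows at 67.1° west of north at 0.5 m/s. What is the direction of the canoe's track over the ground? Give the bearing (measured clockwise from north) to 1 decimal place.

273.3°

Taking east as x and north as y: velocity relative to the water = (-2.900, 0.000) m/s; the water relative to ground = (-0.461, 0.195) m/s.
Velocity relative to ground = (-2.900, 0.000) + (-0.461, 0.195) = (-3.361, 0.195) m/s.
Bearing = atan2(-3.36, 0.19) = 273.31° clockwise from north.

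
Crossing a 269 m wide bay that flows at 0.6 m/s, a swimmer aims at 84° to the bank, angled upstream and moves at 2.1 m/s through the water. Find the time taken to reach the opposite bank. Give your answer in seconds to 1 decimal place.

The component of the swimmer's velocity perpendicular to the bank is 2.1 × sin 84° = 2.088 m/s.
The current is parallel to the bank, so it does not affect the crossing time.
Time = 269 / 2.088 = 128.801 s.

128.8 s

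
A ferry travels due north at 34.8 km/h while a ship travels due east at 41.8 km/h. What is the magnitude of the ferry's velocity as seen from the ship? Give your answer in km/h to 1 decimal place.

54.4 km/h

Taking east as x and north as y: ferry velocity = (0.000, 34.800) km/h; ship velocity = (41.800, 0.000) km/h.
Velocity of ferry relative to ship = (0.000, 34.800) − (41.800, 0.000) = (-41.800, 34.800) km/h.
Magnitude = |(-41.800, 34.800)| = 54.390 km/h.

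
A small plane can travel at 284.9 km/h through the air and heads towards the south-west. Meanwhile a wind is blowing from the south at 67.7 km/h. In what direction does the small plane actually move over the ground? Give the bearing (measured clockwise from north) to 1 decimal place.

Taking east as x and north as y: velocity relative to the air = (-201.455, -201.455) km/h; the air relative to ground = (0.000, 67.700) km/h.
Velocity relative to ground = (-201.455, -201.455) + (0.000, 67.700) = (-201.455, -133.755) km/h.
Bearing = atan2(-201.45, -133.75) = 236.42° clockwise from north.

236.4°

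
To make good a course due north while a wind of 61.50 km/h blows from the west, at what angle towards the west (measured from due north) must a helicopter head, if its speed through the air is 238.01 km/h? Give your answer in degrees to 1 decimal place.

The wind pushes perpendicular to the desired track; the heading must have a component into the wind equal to 61.50 km/h: 238.01 sin θ = 61.50.
sin θ = 0.2584, so θ = 14.975°.

15.0°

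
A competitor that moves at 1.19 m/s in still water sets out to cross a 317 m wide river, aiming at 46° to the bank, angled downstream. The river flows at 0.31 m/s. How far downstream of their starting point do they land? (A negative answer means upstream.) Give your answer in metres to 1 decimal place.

Perpendicular speed = 0.856 m/s; crossing time = 317 / 0.856 = 370.321 s.
Net downstream speed = 1.137 m/s.
Drift = 1.137 × 370.321 = 420.923 m (downstream).

420.9 m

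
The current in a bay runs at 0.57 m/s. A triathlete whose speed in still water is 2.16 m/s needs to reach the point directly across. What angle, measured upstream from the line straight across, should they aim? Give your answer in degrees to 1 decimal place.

15.3°

To cancel the current, the upstream component of the triathlete's velocity must equal the flow: 2.16 sin θ = 0.57.
sin θ = 0.57 / 2.16 = 0.2639.
θ = arcsin(0.2639) = 15.301°.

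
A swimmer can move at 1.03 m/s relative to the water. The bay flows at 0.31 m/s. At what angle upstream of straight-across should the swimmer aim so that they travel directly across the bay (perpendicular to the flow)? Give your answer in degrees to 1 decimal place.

To cancel the current, the upstream component of the swimmer's velocity must equal the flow: 1.03 sin θ = 0.31.
sin θ = 0.31 / 1.03 = 0.3010.
θ = arcsin(0.3010) = 17.516°.

17.5°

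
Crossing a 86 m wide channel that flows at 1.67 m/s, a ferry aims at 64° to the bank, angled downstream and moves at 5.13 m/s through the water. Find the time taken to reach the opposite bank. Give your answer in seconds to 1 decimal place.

18.7 s

The component of the ferry's velocity perpendicular to the bank is 5.13 × sin 64° = 4.611 m/s.
The current is parallel to the bank, so it does not affect the crossing time.
Time = 86 / 4.611 = 18.652 s.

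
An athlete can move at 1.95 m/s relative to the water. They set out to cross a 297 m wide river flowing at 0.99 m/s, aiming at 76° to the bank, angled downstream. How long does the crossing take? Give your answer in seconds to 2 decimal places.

The component of the athlete's velocity perpendicular to the bank is 1.95 × sin 76° = 1.892 m/s.
Only the cross-stream component determines the crossing time; the current contributes nothing perpendicular to the bank.
Time = 297 / 1.892 = 156.970 s.

156.97 s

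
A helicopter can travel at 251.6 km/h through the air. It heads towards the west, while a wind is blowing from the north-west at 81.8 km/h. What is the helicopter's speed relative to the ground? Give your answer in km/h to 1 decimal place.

202.2 km/h

Taking east as x and north as y: velocity relative to the air = (-251.600, 0.000) km/h; the air relative to ground = (57.841, -57.841) km/h.
Velocity relative to ground = (-251.600, 0.000) + (57.841, -57.841) = (-193.759, -57.841) km/h.
Speed = |(-193.759, -57.841)| = 202.208 km/h.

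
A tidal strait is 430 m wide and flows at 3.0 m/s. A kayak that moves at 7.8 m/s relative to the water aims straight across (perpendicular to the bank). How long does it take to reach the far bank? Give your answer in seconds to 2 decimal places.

The component of the kayak's velocity perpendicular to the bank is 7.8 m/s.
The current is parallel to the bank, so it does not affect the crossing time.
Time = 430 / 7.800 = 55.128 s.

55.13 s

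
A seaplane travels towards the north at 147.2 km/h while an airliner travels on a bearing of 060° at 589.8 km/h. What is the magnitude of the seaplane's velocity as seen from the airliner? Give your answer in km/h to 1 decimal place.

Taking east as x and north as y: seaplane velocity = (0.000, 147.200) km/h; airliner velocity = (510.782, 294.900) km/h.
Velocity of seaplane relative to airliner = (0.000, 147.200) − (510.782, 294.900) = (-510.782, -147.700) km/h.
Magnitude = |(-510.782, -147.700)| = 531.708 km/h.

531.7 km/h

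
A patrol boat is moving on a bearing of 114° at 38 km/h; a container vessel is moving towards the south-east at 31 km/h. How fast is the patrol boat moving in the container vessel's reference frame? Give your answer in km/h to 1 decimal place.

Taking east as x and north as y: patrol boat velocity = (34.715, -15.456) km/h; container vessel velocity = (21.920, -21.920) km/h.
Velocity of patrol boat relative to container vessel = (34.715, -15.456) − (21.920, -21.920) = (12.794, 6.464) km/h.
Magnitude = |(12.794, 6.464)| = 14.335 km/h.

14.3 km/h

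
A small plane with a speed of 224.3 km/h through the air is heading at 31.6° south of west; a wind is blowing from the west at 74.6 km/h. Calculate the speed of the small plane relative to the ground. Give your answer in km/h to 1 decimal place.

165.4 km/h

Taking east as x and north as y: velocity relative to the air = (-191.042, -117.530) km/h; the air relative to ground = (74.600, 0.000) km/h.
Velocity relative to ground = (-191.042, -117.530) + (74.600, 0.000) = (-116.442, -117.530) km/h.
Speed = |(-116.442, -117.530)| = 165.445 km/h.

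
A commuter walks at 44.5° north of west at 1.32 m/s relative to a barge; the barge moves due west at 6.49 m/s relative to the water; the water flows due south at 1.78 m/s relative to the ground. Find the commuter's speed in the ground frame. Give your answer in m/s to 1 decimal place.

7.5 m/s

In east/north components (m/s): commuter relative to barge = (-0.941, 0.925); barge relative to water = (-6.490, 0.000); water relative to ground = (0.000, -1.780).
Sum = (-7.431, -0.855) m/s.
Speed = |(-7.431, -0.855)| = 7.480 m/s.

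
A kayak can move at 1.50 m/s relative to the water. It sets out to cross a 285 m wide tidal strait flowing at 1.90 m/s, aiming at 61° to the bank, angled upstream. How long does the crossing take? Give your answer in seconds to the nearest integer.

The component of the kayak's velocity perpendicular to the bank is 1.50 × sin 61° = 1.312 m/s.
The current is parallel to the bank, so it does not affect the crossing time.
Time = 285 / 1.312 = 217.237 s.

217 s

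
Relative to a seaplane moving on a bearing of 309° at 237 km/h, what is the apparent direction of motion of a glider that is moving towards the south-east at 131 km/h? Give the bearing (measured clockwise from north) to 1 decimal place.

131.1°

Taking east as x and north as y: glider velocity = (92.631, -92.631) km/h; seaplane velocity = (-184.184, 149.149) km/h.
Velocity of glider relative to seaplane = (92.631, -92.631) − (-184.184, 149.149) = (276.815, -241.780) km/h.
Bearing = atan2(276.81, -241.78) = 131.14° clockwise from north.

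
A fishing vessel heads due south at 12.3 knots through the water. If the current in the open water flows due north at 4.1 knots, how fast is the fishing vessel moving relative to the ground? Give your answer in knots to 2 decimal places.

8.20 knots

Taking east as x and north as y: velocity relative to the water = (0.000, -12.300) knots; the water relative to ground = (0.000, 4.100) knots.
Velocity relative to ground = (0.000, -12.300) + (0.000, 4.100) = (0.000, -8.200) knots.
Speed = |(0.000, -8.200)| = 8.200 knots.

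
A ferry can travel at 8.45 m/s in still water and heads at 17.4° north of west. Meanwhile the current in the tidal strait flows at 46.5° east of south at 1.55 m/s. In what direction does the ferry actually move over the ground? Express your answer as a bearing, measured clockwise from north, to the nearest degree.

Taking east as x and north as y: velocity relative to the water = (-8.063, 2.527) m/s; the water relative to ground = (1.124, -1.067) m/s.
Velocity relative to ground = (-8.063, 2.527) + (1.124, -1.067) = (-6.939, 1.460) m/s.
Bearing = atan2(-6.94, 1.46) = 281.88° clockwise from north.

282°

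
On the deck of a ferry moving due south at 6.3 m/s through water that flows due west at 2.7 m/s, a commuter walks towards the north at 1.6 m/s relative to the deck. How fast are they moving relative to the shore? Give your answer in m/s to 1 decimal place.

In east/north components (m/s): commuter relative to ferry = (0.000, 1.600); ferry relative to water = (0.000, -6.300); water relative to ground = (-2.700, 0.000).
Sum = (-2.700, -4.700) m/s.
Speed = |(-2.700, -4.700)| = 5.420 m/s.

5.4 m/s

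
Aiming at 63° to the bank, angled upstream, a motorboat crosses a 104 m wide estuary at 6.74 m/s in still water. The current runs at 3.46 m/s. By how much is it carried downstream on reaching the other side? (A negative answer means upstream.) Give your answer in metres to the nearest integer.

Perpendicular speed = 6.005 m/s; crossing time = 104 / 6.005 = 17.318 s.
Net downstream speed = 0.400 m/s.
Drift = 0.400 × 17.318 = 6.929 m (downstream).

7 m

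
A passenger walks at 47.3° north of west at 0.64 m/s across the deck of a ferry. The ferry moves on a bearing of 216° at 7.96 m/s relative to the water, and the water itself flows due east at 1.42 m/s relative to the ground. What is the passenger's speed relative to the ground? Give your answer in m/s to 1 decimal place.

In east/north components (m/s): passenger relative to ferry = (-0.434, 0.470); ferry relative to water = (-4.679, -6.440); water relative to ground = (1.420, 0.000).
Sum = (-3.693, -5.969) m/s.
Speed = |(-3.693, -5.969)| = 7.019 m/s.

7.0 m/s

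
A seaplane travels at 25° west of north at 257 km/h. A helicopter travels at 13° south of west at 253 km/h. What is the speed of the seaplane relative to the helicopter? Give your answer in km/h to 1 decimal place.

321.0 km/h

Taking east as x and north as y: seaplane velocity = (-108.613, 232.921) km/h; helicopter velocity = (-246.516, -56.913) km/h.
Velocity of seaplane relative to helicopter = (-108.613, 232.921) − (-246.516, -56.913) = (137.903, 289.834) km/h.
Magnitude = |(137.903, 289.834)| = 320.968 km/h.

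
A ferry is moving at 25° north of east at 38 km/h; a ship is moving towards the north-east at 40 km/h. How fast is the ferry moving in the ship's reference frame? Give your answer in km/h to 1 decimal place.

Taking east as x and north as y: ferry velocity = (34.440, 16.059) km/h; ship velocity = (28.284, 28.284) km/h.
Velocity of ferry relative to ship = (34.440, 16.059) − (28.284, 28.284) = (6.155, -12.225) km/h.
Magnitude = |(6.155, -12.225)| = 13.687 km/h.

13.7 km/h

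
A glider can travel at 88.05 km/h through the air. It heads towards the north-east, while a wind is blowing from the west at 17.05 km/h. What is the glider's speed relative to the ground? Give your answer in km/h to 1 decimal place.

Taking east as x and north as y: velocity relative to the air = (62.261, 62.261) km/h; the air relative to ground = (17.050, 0.000) km/h.
Velocity relative to ground = (62.261, 62.261) + (17.050, 0.000) = (79.311, 62.261) km/h.
Speed = |(79.311, 62.261)| = 100.830 km/h.

100.8 km/h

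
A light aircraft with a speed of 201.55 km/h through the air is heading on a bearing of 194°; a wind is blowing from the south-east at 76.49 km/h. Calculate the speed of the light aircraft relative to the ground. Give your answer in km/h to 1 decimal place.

174.9 km/h

Taking east as x and north as y: velocity relative to the air = (-48.759, -195.563) km/h; the air relative to ground = (-54.087, 54.087) km/h.
Velocity relative to ground = (-48.759, -195.563) + (-54.087, 54.087) = (-102.846, -141.477) km/h.
Speed = |(-102.846, -141.477)| = 174.908 km/h.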